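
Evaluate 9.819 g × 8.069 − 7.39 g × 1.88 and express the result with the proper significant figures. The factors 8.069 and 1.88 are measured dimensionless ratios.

9.819 × 8.069 = 79.229511 → 79.23 g (4 s.f., last digit at the 10^-2 place).
7.39 × 1.88 = 13.8932 → 13.9 g (3 s.f., last digit at the 10^-1 place).
Difference: 65.336311 g; keep the coarser place, 10^-1.
Result: 65.3 g.

65.3 g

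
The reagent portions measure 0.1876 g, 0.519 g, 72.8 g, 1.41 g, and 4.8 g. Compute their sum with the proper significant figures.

79.7 g

0.1876 g + 0.519 g + 72.8 g + 1.41 g + 4.8 g = 79.7166 g.
Addition/subtraction keeps the fewest decimal places: 0.1876 → 4 decimal places, 0.519 → 3 decimal places, 72.8 → 1 decimal place, 1.41 → 2 decimal places, 4.8 → 1 decimal place; limit is 1.
Rounded to 1 decimal place: 79.7 g.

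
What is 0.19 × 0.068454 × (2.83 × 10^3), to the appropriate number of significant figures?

0.19 × 0.068454 × (2.83 × 10^3) = 36.8077158
Multiplication/division keeps the fewest significant figures: 0.19 → 2 s.f., 0.068454 → 5 s.f., 2.83 × 10^3 → 3 s.f.; limit is 2.
Rounded to 2 significant figures: 37.

37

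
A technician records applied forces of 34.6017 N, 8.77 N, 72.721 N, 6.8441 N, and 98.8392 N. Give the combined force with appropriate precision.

221.78 N

34.6017 N + 8.77 N + 72.721 N + 6.8441 N + 98.8392 N = 221.7760 N.
Addition/subtraction keeps the fewest decimal places: 34.6017 → 4 decimal places, 8.77 → 2 decimal places, 72.721 → 3 decimal places, 6.8441 → 4 decimal places, 98.8392 → 4 decimal places; limit is 2.
Rounded to 2 decimal places: 221.78 N.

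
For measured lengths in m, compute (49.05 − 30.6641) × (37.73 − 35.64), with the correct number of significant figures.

38.4 m²

49.05 − 30.6641 = 18.3859, limited to 2 d.p. → 4 s.f.; 37.73 − 35.64 = 2.09, limited to 2 d.p. → 3 s.f.
Carrying full precision, 18.3859 × 2.09 = 38.426531; keep min(4, 3) = 3 s.f.
Rounded to 3 significant figures: 38.4 m².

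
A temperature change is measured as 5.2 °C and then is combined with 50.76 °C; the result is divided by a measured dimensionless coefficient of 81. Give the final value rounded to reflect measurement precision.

5.2 °C + 50.76 °C = 55.96 °C; the sum is limited to 1 decimal place (3 s.f.).
Carrying full precision, 55.96 ÷ 81 = 0.690864197531… °C; 81 has 2 s.f., so the result keeps min(3, 2) = 2 s.f.
Rounded to 2 significant figures: 0.69 °C.

0.69 °C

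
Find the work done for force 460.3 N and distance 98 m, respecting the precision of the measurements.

4.5 × 10⁴ J

work done = 460.3 N × 98 m = 45109.4 J.
460.3 has 4 significant figures; 98 has 2.
Division/multiplication keeps the fewest: 2 significant figures.
Rounded: 4.5 × 10⁴ J.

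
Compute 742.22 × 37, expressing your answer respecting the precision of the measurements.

2.7 × 10⁴

742.22 × 37 = 27462.14
Multiplication/division keeps the fewest significant figures: 742.22 → 5 s.f., 37 → 2 s.f.; limit is 2.
Rounded to 2 significant figures: 2.7 × 10⁴.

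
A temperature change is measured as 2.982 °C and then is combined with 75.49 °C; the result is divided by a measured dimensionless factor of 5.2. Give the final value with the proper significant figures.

15 °C

2.982 °C + 75.49 °C = 78.472 °C; the sum is limited to 2 decimal places (4 s.f.).
Carrying full precision, 78.472 ÷ 5.2 = 15.0907692308… °C; 5.2 has 2 s.f., so the result keeps min(4, 2) = 2 s.f.
Rounded to 2 significant figures: 15 °C.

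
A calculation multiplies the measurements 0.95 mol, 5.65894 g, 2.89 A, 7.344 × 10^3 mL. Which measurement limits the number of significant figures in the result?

0.95 mol

0.95 mol → 2 s.f.; 5.65894 g → 6 s.f.; 2.89 A → 3 s.f.; 7.344 × 10^3 mL → 4 s.f.
The fewest is 2 significant figures, from 0.95 mol.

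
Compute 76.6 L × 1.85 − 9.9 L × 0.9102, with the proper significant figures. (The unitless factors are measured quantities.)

133 L

76.6 × 1.85 = 141.71 → 142 L (3 s.f., last digit at the 10^0 place).
9.9 × 0.9102 = 9.01098 → 9.0 L (2 s.f., last digit at the 10^-1 place).
Difference: 132.69902 L; keep the coarser place, 10^0.
Result: 133 L.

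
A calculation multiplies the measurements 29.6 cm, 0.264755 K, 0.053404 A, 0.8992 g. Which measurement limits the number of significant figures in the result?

29.6 cm → 3 s.f.; 0.264755 K → 6 s.f.; 0.053404 A → 5 s.f.; 0.8992 g → 4 s.f.
The fewest is 3 significant figures, from 29.6 cm.

29.6 cm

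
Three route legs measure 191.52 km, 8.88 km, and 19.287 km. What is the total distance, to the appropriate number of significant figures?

219.69 km

191.52 km + 8.88 km + 19.287 km = 219.687 km.
Addition/subtraction keeps the fewest decimal places: 191.52 → 2 decimal places, 8.88 → 2 decimal places, 19.287 → 3 decimal places; limit is 2.
Rounded to 2 decimal places: 219.69 km.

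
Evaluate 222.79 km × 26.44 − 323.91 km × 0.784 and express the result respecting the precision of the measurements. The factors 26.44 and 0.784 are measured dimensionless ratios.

5637 km

222.79 × 26.44 = 5890.5676 → 5891 km (4 s.f., last digit at the 10^0 place).
323.91 × 0.784 = 253.94544 → 254 km (3 s.f., last digit at the 10^0 place).
Difference: 5636.62216 km; keep the coarser place, 10^0.
Result: 5637 km.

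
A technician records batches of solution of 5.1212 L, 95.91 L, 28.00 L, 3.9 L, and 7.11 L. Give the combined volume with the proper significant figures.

1.400 × 10² L

5.1212 L + 95.91 L + 28.00 L + 3.9 L + 7.11 L = 140.0412 L.
Addition/subtraction keeps the fewest decimal places: 5.1212 → 4 decimal places, 95.91 → 2 decimal places, 28.00 → 2 decimal places, 3.9 → 1 decimal place, 7.11 → 2 decimal places; limit is 1.
Rounded to 1 decimal place: 1.400 × 10² L.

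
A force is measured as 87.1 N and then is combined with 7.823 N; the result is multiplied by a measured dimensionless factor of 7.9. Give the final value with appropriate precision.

7.5 × 10^2 N

87.1 N + 7.823 N = 94.923 N; the sum is limited to 1 decimal place (3 s.f.).
Carrying full precision, 94.923 × 7.9 = 749.8917 N; 7.9 has 2 s.f., so the result keeps min(3, 2) = 2 s.f.
Rounded to 2 significant figures: 7.5 × 10^2 N.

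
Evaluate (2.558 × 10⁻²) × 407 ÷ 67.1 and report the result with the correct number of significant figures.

0.155

(2.558 × 10⁻²) × 407 ÷ 67.1 = 0.155157377049…
Multiplication/division keeps the fewest significant figures: 2.558 × 10⁻² → 4 s.f., 407 → 3 s.f., 67.1 → 3 s.f.; limit is 3.
Rounded to 3 significant figures: 0.155.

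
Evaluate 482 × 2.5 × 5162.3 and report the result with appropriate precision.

482 × 2.5 × 5162.3 = 6220571.5
Multiplication/division keeps the fewest significant figures: 482 → 3 s.f., 2.5 → 2 s.f., 5162.3 → 5 s.f.; limit is 2.
Rounded to 2 significant figures: 6.2 × 10^6.

6.2 × 10^6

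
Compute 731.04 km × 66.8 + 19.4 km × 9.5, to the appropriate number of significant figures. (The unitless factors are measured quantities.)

731.04 × 66.8 = 48833.472 → 4.88 × 10^4 km (3 s.f., last digit at the 10^2 place).
19.4 × 9.5 = 184.3 → 1.8 × 10^2 km (2 s.f., last digit at the 10^1 place).
Sum: 49017.772 km; keep the coarser place, 10^2.
Result: 4.90 × 10^4 km.

4.90 × 10^4 km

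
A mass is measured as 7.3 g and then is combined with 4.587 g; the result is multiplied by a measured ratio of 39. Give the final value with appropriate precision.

4.6 × 10² g

7.3 g + 4.587 g = 11.887 g; the sum is limited to 1 decimal place (3 s.f.).
Carrying full precision, 11.887 × 39 = 463.593 g; 39 has 2 s.f., so the result keeps min(3, 2) = 2 s.f.
Rounded to 2 significant figures: 4.6 × 10² g.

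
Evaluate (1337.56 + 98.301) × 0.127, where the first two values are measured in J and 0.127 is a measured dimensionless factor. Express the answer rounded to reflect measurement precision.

182 J

1337.56 J + 98.301 J = 1435.861 J; the sum is limited to 2 decimal places (6 s.f.).
Carrying full precision, 1435.861 × 0.127 = 182.354347 J; 0.127 has 3 s.f., so the result keeps min(6, 3) = 3 s.f.
Rounded to 3 significant figures: 182 J.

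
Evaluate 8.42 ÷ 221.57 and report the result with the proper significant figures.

8.42 ÷ 221.57 = 0.0380015345038…
Multiplication/division keeps the fewest significant figures: 8.42 → 3 s.f., 221.57 → 5 s.f.; limit is 3.
Rounded to 3 significant figures: 0.0380.

0.0380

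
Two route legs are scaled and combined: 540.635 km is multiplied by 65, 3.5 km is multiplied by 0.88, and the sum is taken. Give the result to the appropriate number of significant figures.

3.5 × 10⁴ km

540.635 × 65 = 35141.275 → 3.5 × 10⁴ km (2 s.f., last digit at the 10^3 place).
3.5 × 0.88 = 3.08 → 3.1 km (2 s.f., last digit at the 10^-1 place).
Sum: 35144.355 km; keep the coarser place, 10^3.
Result: 3.5 × 10⁴ km.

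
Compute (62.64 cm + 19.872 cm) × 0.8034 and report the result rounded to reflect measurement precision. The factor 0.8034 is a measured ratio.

66.29 cm

62.64 cm + 19.872 cm = 82.512 cm; the sum is limited to 2 decimal places (4 s.f.).
Carrying full precision, 82.512 × 0.8034 = 66.2901408 cm; 0.8034 has 4 s.f., so the result keeps min(4, 4) = 4 s.f.
Rounded to 4 significant figures: 66.29 cm.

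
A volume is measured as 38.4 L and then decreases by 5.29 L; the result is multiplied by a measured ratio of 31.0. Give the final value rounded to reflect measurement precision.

38.4 L − 5.29 L = 33.11 L; the difference is limited to 1 decimal place (3 s.f.).
Carrying full precision, 33.11 × 31.0 = 1026.41 L; 31.0 has 3 s.f., so the result keeps min(3, 3) = 3 s.f.
Rounded to 3 significant figures: 1.03 × 10^3 L.

1.03 × 10^3 L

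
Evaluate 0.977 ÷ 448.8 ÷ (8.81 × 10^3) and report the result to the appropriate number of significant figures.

2.47 × 10^-7

0.977 ÷ 448.8 ÷ (8.81 × 10^3) = 2.47096052331 × 10^-7…
Multiplication/division keeps the fewest significant figures: 0.977 → 3 s.f., 448.8 → 4 s.f., 8.81 × 10^3 → 3 s.f.; limit is 3.
Rounded to 3 significant figures: 2.47 × 10^-7.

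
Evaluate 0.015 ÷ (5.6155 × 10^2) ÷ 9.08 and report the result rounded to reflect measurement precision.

0.015 ÷ (5.6155 × 10^2) ÷ 9.08 = 0.00000294182597962…
Multiplication/division keeps the fewest significant figures: 0.015 → 2 s.f., 5.6155 × 10^2 → 5 s.f., 9.08 → 3 s.f.; limit is 2.
Rounded to 2 significant figures: 2.9 × 10^-6.

2.9 × 10^-6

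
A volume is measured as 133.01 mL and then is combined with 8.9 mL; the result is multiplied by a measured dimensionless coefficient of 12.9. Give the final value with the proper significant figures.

133.01 mL + 8.9 mL = 141.91 mL; the sum is limited to 1 decimal place (4 s.f.).
Carrying full precision, 141.91 × 12.9 = 1830.639 mL; 12.9 has 3 s.f., so the result keeps min(4, 3) = 3 s.f.
Rounded to 3 significant figures: 1.83 × 10³ mL.

1.83 × 10³ mL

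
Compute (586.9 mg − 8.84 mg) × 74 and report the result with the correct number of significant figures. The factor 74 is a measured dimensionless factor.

586.9 mg − 8.84 mg = 578.06 mg; the difference is limited to 1 decimal place (4 s.f.).
Carrying full precision, 578.06 × 74 = 42776.44 mg; 74 has 2 s.f., so the result keeps min(4, 2) = 2 s.f.
Rounded to 2 significant figures: 4.3 × 10^4 mg.

4.3 × 10^4 mg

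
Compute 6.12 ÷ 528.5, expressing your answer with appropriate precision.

0.0116

6.12 ÷ 528.5 = 0.0115799432356…
Multiplication/division keeps the fewest significant figures: 6.12 → 3 s.f., 528.5 → 4 s.f.; limit is 3.
Rounded to 3 significant figures: 0.0116.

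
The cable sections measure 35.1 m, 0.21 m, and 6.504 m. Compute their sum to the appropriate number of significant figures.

41.8 m

35.1 m + 0.21 m + 6.504 m = 41.814 m.
Addition/subtraction keeps the fewest decimal places: 35.1 → 1 decimal place, 0.21 → 2 decimal places, 6.504 → 3 decimal places; limit is 1.
Rounded to 1 decimal place: 41.8 m.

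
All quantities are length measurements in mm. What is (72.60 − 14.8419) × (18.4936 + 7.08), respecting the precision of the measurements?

72.60 − 14.8419 = 57.7581, limited to 2 d.p. → 4 s.f.; 18.4936 + 7.08 = 25.5736, limited to 2 d.p. → 4 s.f.
Carrying full precision, 57.7581 × 25.5736 = 1477.08254616; keep min(4, 4) = 4 s.f.
Rounded to 4 significant figures: 1477 mm².

1477 mm²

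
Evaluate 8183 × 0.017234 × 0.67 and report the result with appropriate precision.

8183 × 0.017234 × 0.67 = 94.48730074
Multiplication/division keeps the fewest significant figures: 8183 → 4 s.f., 0.017234 → 5 s.f., 0.67 → 2 s.f.; limit is 2.
Rounded to 2 significant figures: 94.

94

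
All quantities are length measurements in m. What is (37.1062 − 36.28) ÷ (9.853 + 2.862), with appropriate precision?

37.1062 − 36.28 = 0.8262, limited to 2 d.p. → 2 s.f.; 9.853 + 2.862 = 12.715, limited to 3 d.p. → 5 s.f.
Carrying full precision, 0.8262 ÷ 12.715 = 0.0649783720016…; keep min(2, 5) = 2 s.f.
Rounded to 2 significant figures: 0.065.

0.065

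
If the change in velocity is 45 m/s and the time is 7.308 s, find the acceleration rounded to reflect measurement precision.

6.2 m/s²

acceleration = 45 m/s ÷ 7.308 s = 6.15763546798… m/s².
45 has 2 significant figures; 7.308 has 4.
Division/multiplication keeps the fewest: 2 significant figures.
Rounded: 6.2 m/s².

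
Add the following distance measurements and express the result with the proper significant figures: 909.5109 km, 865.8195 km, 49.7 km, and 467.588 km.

909.5109 km + 865.8195 km + 49.7 km + 467.588 km = 2292.6184 km.
Addition/subtraction keeps the fewest decimal places: 909.5109 → 4 decimal places, 865.8195 → 4 decimal places, 49.7 → 1 decimal place, 467.588 → 3 decimal places; limit is 1.
Rounded to 1 decimal place: 2292.6 km.

2292.6 km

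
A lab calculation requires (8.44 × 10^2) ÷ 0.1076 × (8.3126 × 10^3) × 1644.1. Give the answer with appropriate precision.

1.07 × 10^11

(8.44 × 10^2) ÷ 0.1076 × (8.3126 × 10^3) × 1644.1 = 1.0720012395 × 10^11…
Multiplication/division keeps the fewest significant figures: 8.44 × 10^2 → 3 s.f., 0.1076 → 4 s.f., 8.3126 × 10^3 → 5 s.f., 1644.1 → 5 s.f.; limit is 3.
Rounded to 3 significant figures: 1.07 × 10^11.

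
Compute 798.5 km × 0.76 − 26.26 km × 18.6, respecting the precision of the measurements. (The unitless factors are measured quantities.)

1.2 × 10^2 km

798.5 × 0.76 = 606.86 → 6.1 × 10^2 km (2 s.f., last digit at the 10^1 place).
26.26 × 18.6 = 488.436 → 488 km (3 s.f., last digit at the 10^0 place).
Difference: 118.424 km; keep the coarser place, 10^1.
Result: 1.2 × 10^2 km.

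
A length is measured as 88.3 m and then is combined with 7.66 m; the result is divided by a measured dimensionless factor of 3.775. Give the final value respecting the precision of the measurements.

25.4 m

88.3 m + 7.66 m = 95.96 m; the sum is limited to 1 decimal place (3 s.f.).
Carrying full precision, 95.96 ÷ 3.775 = 25.4198675497… m; 3.775 has 4 s.f., so the result keeps min(3, 4) = 3 s.f.
Rounded to 3 significant figures: 25.4 m.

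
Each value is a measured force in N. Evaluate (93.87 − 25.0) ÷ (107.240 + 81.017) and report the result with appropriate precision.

93.87 − 25.0 = 68.87, limited to 1 d.p. → 3 s.f.; 107.240 + 81.017 = 188.257, limited to 3 d.p. → 6 s.f.
Carrying full precision, 68.87 ÷ 188.257 = 0.365829690264…; keep min(3, 6) = 3 s.f.
Rounded to 3 significant figures: 0.366.

0.366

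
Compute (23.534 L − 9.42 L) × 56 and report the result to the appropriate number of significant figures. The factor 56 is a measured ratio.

7.9 × 10^2 L

23.534 L − 9.42 L = 14.114 L; the difference is limited to 2 decimal places (4 s.f.).
Carrying full precision, 14.114 × 56 = 790.384 L; 56 has 2 s.f., so the result keeps min(4, 2) = 2 s.f.
Rounded to 2 significant figures: 7.9 × 10^2 L.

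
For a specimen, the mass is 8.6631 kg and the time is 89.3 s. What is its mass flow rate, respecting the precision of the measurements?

0.0970 kg/s

mass flow rate = 8.6631 kg ÷ 89.3 s = 0.0970111982083… kg/s.
8.6631 has 5 significant figures; 89.3 has 3.
Division/multiplication keeps the fewest: 3 significant figures.
Rounded: 0.0970 kg/s.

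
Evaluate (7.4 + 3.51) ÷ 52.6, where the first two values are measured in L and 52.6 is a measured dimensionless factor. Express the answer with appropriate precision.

7.4 L + 3.51 L = 10.91 L; the sum is limited to 1 decimal place (3 s.f.).
Carrying full precision, 10.91 ÷ 52.6 = 0.207414448669… L; 52.6 has 3 s.f., so the result keeps min(3, 3) = 3 s.f.
Rounded to 3 significant figures: 0.207 L.

0.207 L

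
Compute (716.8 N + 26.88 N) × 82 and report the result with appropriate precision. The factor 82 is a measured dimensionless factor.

716.8 N + 26.88 N = 743.68 N; the sum is limited to 1 decimal place (4 s.f.).
Carrying full precision, 743.68 × 82 = 60981.76 N; 82 has 2 s.f., so the result keeps min(4, 2) = 2 s.f.
Rounded to 2 significant figures: 6.1 × 10^4 N.

6.1 × 10^4 N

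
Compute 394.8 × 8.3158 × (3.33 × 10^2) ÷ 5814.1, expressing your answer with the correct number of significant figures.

188

394.8 × 8.3158 × (3.33 × 10^2) ÷ 5814.1 = 188.036827836…
Multiplication/division keeps the fewest significant figures: 394.8 → 4 s.f., 8.3158 → 5 s.f., 3.33 × 10^2 → 3 s.f., 5814.1 → 5 s.f.; limit is 3.
Rounded to 3 significant figures: 188.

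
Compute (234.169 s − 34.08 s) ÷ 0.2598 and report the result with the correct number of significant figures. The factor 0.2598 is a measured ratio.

770.2 s

234.169 s − 34.08 s = 200.089 s; the difference is limited to 2 decimal places (5 s.f.).
Carrying full precision, 200.089 ÷ 0.2598 = 770.165511932… s; 0.2598 has 4 s.f., so the result keeps min(5, 4) = 4 s.f.
Rounded to 4 significant figures: 770.2 s.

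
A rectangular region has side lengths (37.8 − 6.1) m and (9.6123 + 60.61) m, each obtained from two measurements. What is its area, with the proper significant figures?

2.23 × 10³ m²

37.8 − 6.1 = 31.7, limited to 1 d.p. → 3 s.f.; 9.6123 + 60.61 = 70.2223, limited to 2 d.p. → 4 s.f.
Carrying full precision, 31.7 × 70.2223 = 2226.04691; keep min(3, 4) = 3 s.f.
Rounded to 3 significant figures: 2.23 × 10³ m².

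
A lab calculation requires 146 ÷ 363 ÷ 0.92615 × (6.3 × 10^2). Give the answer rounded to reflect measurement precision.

2.7 × 10^2

146 ÷ 363 ÷ 0.92615 × (6.3 × 10^2) = 273.593294555…
Multiplication/division keeps the fewest significant figures: 146 → 3 s.f., 363 → 3 s.f., 0.92615 → 5 s.f., 6.3 × 10^2 → 2 s.f.; limit is 2.
Rounded to 2 significant figures: 2.7 × 10^2.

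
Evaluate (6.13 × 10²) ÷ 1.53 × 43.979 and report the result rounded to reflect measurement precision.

(6.13 × 10²) ÷ 1.53 × 43.979 = 17620.3444444…
Multiplication/division keeps the fewest significant figures: 6.13 × 10² → 3 s.f., 1.53 → 3 s.f., 43.979 → 5 s.f.; limit is 3.
Rounded to 3 significant figures: 1.76 × 10⁴.

1.76 × 10⁴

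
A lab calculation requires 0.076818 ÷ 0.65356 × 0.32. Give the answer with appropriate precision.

3.8 × 10⁻²

0.076818 ÷ 0.65356 × 0.32 = 0.0376120937634…
Multiplication/division keeps the fewest significant figures: 0.076818 → 5 s.f., 0.65356 → 5 s.f., 0.32 → 2 s.f.; limit is 2.
Rounded to 2 significant figures: 3.8 × 10⁻².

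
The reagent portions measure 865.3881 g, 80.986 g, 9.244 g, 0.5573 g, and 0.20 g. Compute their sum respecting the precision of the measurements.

956.38 g

865.3881 g + 80.986 g + 9.244 g + 0.5573 g + 0.20 g = 956.3754 g.
Addition/subtraction keeps the fewest decimal places: 865.3881 → 4 decimal places, 80.986 → 3 decimal places, 9.244 → 3 decimal places, 0.5573 → 4 decimal places, 0.20 → 2 decimal places; limit is 2.
Rounded to 2 decimal places: 956.38 g.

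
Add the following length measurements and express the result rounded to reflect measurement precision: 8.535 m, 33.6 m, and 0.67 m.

42.8 m

8.535 m + 33.6 m + 0.67 m = 42.805 m.
Addition/subtraction keeps the fewest decimal places: 8.535 → 3 decimal places, 33.6 → 1 decimal place, 0.67 → 2 decimal places; limit is 1.
Rounded to 1 decimal place: 42.8 m.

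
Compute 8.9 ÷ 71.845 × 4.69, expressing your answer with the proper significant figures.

0.58

8.9 ÷ 71.845 × 4.69 = 0.580986846684…
Multiplication/division keeps the fewest significant figures: 8.9 → 2 s.f., 71.845 → 5 s.f., 4.69 → 3 s.f.; limit is 2.
Rounded to 2 significant figures: 0.58.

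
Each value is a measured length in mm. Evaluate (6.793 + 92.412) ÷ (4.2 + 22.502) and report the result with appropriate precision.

6.793 + 92.412 = 99.205, limited to 3 d.p. → 5 s.f.; 4.2 + 22.502 = 26.702, limited to 1 d.p. → 3 s.f.
Carrying full precision, 99.205 ÷ 26.702 = 3.71526477417…; keep min(5, 3) = 3 s.f.
Rounded to 3 significant figures: 3.72.

3.72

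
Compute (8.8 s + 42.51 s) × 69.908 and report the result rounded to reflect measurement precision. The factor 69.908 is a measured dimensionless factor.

8.8 s + 42.51 s = 51.31 s; the sum is limited to 1 decimal place (3 s.f.).
Carrying full precision, 51.31 × 69.908 = 3586.97948 s; 69.908 has 5 s.f., so the result keeps min(3, 5) = 3 s.f.
Rounded to 3 significant figures: 3.59 × 10³ s.

3.59 × 10³ s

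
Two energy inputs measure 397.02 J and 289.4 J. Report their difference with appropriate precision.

107.6 J

397.02 J − 289.4 J = 107.62 J.
Addition/subtraction keeps the fewest decimal places: 397.02 → 2 decimal places, 289.4 → 1 decimal place; limit is 1.
Rounded to 1 decimal place: 107.6 J.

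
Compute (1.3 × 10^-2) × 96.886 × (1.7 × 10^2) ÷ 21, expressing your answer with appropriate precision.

1.0 × 10^1

(1.3 × 10^-2) × 96.886 × (1.7 × 10^2) ÷ 21 = 10.1960980952…
Multiplication/division keeps the fewest significant figures: 1.3 × 10^-2 → 2 s.f., 96.886 → 5 s.f., 1.7 × 10^2 → 2 s.f., 21 → 2 s.f.; limit is 2.
Rounded to 2 significant figures: 1.0 × 10^1.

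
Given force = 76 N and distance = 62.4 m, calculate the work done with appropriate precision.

4.7 × 10^3 J

work done = 76 N × 62.4 m = 4742.4 J.
76 has 2 significant figures; 62.4 has 3.
Division/multiplication keeps the fewest: 2 significant figures.
Rounded: 4.7 × 10^3 J.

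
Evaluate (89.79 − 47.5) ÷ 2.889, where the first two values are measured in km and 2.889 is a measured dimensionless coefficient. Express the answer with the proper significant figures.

14.6 km

89.79 km − 47.5 km = 42.29 km; the difference is limited to 1 decimal place (3 s.f.).
Carrying full precision, 42.29 ÷ 2.889 = 14.638283143… km; 2.889 has 4 s.f., so the result keeps min(3, 4) = 3 s.f.
Rounded to 3 significant figures: 14.6 km.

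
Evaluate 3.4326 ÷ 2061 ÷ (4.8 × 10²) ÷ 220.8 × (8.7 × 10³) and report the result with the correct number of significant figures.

3.4326 ÷ 2061 ÷ (4.8 × 10²) ÷ 220.8 × (8.7 × 10³) = 0.000136717513923…
Multiplication/division keeps the fewest significant figures: 3.4326 → 5 s.f., 2061 → 4 s.f., 4.8 × 10² → 2 s.f., 220.8 → 4 s.f., 8.7 × 10³ → 2 s.f.; limit is 2.
Rounded to 2 significant figures: 1.4 × 10⁻⁴.

1.4 × 10⁻⁴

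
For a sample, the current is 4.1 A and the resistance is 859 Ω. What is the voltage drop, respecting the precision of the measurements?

voltage drop = 4.1 A × 859 Ω = 3521.9 V.
4.1 has 2 significant figures; 859 has 3.
Division/multiplication keeps the fewest: 2 significant figures.
Rounded: 3.5 × 10³ V.

3.5 × 10³ V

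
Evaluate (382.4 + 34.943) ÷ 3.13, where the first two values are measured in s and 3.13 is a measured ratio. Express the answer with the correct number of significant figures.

382.4 s + 34.943 s = 417.343 s; the sum is limited to 1 decimal place (4 s.f.).
Carrying full precision, 417.343 ÷ 3.13 = 133.336421725… s; 3.13 has 3 s.f., so the result keeps min(4, 3) = 3 s.f.
Rounded to 3 significant figures: 133 s.

133 s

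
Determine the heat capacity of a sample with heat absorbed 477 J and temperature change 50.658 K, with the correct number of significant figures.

heat capacity = 477 J ÷ 50.658 K = 9.41608433021… J/K.
477 has 3 significant figures; 50.658 has 5.
Division/multiplication keeps the fewest: 3 significant figures.
Rounded: 9.42 J/K.

9.42 J/K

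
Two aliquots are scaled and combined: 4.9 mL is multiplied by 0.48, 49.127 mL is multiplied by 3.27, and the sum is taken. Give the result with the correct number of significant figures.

163 mL

4.9 × 0.48 = 2.352 → 2.4 mL (2 s.f., last digit at the 10^-1 place).
49.127 × 3.27 = 160.64529 → 161 mL (3 s.f., last digit at the 10^0 place).
Sum: 162.99729 mL; keep the coarser place, 10^0.
Result: 163 mL.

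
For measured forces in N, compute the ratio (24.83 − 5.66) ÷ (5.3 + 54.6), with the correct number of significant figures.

24.83 − 5.66 = 19.17, limited to 2 d.p. → 4 s.f.; 5.3 + 54.6 = 59.9, limited to 1 d.p. → 3 s.f.
Carrying full precision, 19.17 ÷ 59.9 = 0.320033388982…; keep min(4, 3) = 3 s.f.
Rounded to 3 significant figures: 0.320.

0.320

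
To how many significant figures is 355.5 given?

4

355.5: every digit is nonzero and significant.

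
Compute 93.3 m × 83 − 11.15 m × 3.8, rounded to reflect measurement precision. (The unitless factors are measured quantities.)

7.7 × 10^3 m

93.3 × 83 = 7743.9 → 7.7 × 10^3 m (2 s.f., last digit at the 10^2 place).
11.15 × 3.8 = 42.37 → 42 m (2 s.f., last digit at the 10^0 place).
Difference: 7701.53 m; keep the coarser place, 10^2.
Result: 7.7 × 10^3 m.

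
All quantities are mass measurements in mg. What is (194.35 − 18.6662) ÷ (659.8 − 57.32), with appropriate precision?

194.35 − 18.6662 = 175.6838, limited to 2 d.p. → 5 s.f.; 659.8 − 57.32 = 602.48, limited to 1 d.p. → 4 s.f.
Carrying full precision, 175.6838 ÷ 602.48 = 0.291601048997…; keep min(5, 4) = 4 s.f.
Rounded to 4 significant figures: 0.2916.

0.2916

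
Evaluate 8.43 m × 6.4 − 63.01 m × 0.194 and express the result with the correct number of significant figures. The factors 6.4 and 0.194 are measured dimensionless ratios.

8.43 × 6.4 = 53.952 → 54 m (2 s.f., last digit at the 10^0 place).
63.01 × 0.194 = 12.22394 → 12.2 m (3 s.f., last digit at the 10^-1 place).
Difference: 41.72806 m; keep the coarser place, 10^0.
Result: 42 m.

42 m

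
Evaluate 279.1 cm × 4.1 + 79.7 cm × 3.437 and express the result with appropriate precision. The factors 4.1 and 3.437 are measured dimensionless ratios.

279.1 × 4.1 = 1144.31 → 1.1 × 10³ cm (2 s.f., last digit at the 10^2 place).
79.7 × 3.437 = 273.9289 → 274 cm (3 s.f., last digit at the 10^0 place).
Sum: 1418.2389 cm; keep the coarser place, 10^2.
Result: 1.4 × 10³ cm.

1.4 × 10³ cm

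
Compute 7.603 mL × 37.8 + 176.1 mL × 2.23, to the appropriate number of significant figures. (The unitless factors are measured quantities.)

680. mL

7.603 × 37.8 = 287.3934 → 287 mL (3 s.f., last digit at the 10^0 place).
176.1 × 2.23 = 392.703 → 393 mL (3 s.f., last digit at the 10^0 place).
Sum: 680.0964 mL; keep the coarser place, 10^0.
Result: 680. mL.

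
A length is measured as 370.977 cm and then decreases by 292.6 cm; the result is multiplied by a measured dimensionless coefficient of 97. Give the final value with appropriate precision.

370.977 cm − 292.6 cm = 78.377 cm; the difference is limited to 1 decimal place (3 s.f.).
Carrying full precision, 78.377 × 97 = 7602.569 cm; 97 has 2 s.f., so the result keeps min(3, 2) = 2 s.f.
Rounded to 2 significant figures: 7.6 × 10^3 cm.

7.6 × 10^3 cm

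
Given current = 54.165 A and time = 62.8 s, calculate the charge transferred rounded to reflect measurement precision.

3.40 × 10^3 C

charge transferred = 54.165 A × 62.8 s = 3401.562 C.
54.165 has 5 significant figures; 62.8 has 3.
Division/multiplication keeps the fewest: 3 significant figures.
Rounded: 3.40 × 10^3 C.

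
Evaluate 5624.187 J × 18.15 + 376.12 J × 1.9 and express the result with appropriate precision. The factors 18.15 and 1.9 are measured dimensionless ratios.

5624.187 × 18.15 = 102078.99405 → 1.021 × 10^5 J (4 s.f., last digit at the 10^2 place).
376.12 × 1.9 = 714.628 → 7.1 × 10^2 J (2 s.f., last digit at the 10^1 place).
Sum: 102793.62205 J; keep the coarser place, 10^2.
Result: 1.028 × 10^5 J.

1.028 × 10^5 J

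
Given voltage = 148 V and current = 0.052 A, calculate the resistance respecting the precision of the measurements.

resistance = 148 V ÷ 0.052 A = 2846.15384615… Ω.
148 has 3 significant figures; 0.052 has 2.
Division/multiplication keeps the fewest: 2 significant figures.
Rounded: 2.8 × 10³ Ω.

2.8 × 10³ Ω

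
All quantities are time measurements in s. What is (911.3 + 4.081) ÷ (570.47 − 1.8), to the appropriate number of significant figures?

911.3 + 4.081 = 915.381, limited to 1 d.p. → 4 s.f.; 570.47 − 1.8 = 568.67, limited to 1 d.p. → 4 s.f.
Carrying full precision, 915.381 ÷ 568.67 = 1.60968751649…; keep min(4, 4) = 4 s.f.
Rounded to 4 significant figures: 1.610.

1.610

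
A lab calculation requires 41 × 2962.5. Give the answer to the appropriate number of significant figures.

1.2 × 10^5

41 × 2962.5 = 121462.5
Multiplication/division keeps the fewest significant figures: 41 → 2 s.f., 2962.5 → 5 s.f.; limit is 2.
Rounded to 2 significant figures: 1.2 × 10^5.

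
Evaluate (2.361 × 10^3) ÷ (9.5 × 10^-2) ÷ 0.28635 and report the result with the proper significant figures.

(2.361 × 10^3) ÷ (9.5 × 10^-2) ÷ 0.28635 = 86791.1003281…
Multiplication/division keeps the fewest significant figures: 2.361 × 10^3 → 4 s.f., 9.5 × 10^-2 → 2 s.f., 0.28635 → 5 s.f.; limit is 2.
Rounded to 2 significant figures: 8.7 × 10^4.

8.7 × 10^4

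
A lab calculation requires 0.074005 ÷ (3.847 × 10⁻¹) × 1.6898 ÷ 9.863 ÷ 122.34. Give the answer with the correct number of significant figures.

0.074005 ÷ (3.847 × 10⁻¹) × 1.6898 ÷ 9.863 ÷ 122.34 = 0.0002693994304…
Multiplication/division keeps the fewest significant figures: 0.074005 → 5 s.f., 3.847 × 10⁻¹ → 4 s.f., 1.6898 → 5 s.f., 9.863 → 4 s.f., 122.34 → 5 s.f.; limit is 4.
Rounded to 4 significant figures: 2.694 × 10⁻⁴.

2.694 × 10⁻⁴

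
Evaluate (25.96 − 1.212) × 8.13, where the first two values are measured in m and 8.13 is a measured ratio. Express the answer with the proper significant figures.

25.96 m − 1.212 m = 24.748 m; the difference is limited to 2 decimal places (4 s.f.).
Carrying full precision, 24.748 × 8.13 = 201.20124 m; 8.13 has 3 s.f., so the result keeps min(4, 3) = 3 s.f.
Rounded to 3 significant figures: 201 m.

201 m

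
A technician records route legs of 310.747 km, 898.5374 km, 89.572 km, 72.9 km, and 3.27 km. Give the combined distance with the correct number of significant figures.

1375.0 km

310.747 km + 898.5374 km + 89.572 km + 72.9 km + 3.27 km = 1375.0264 km.
Addition/subtraction keeps the fewest decimal places: 310.747 → 3 decimal places, 898.5374 → 4 decimal places, 89.572 → 3 decimal places, 72.9 → 1 decimal place, 3.27 → 2 decimal places; limit is 1.
Rounded to 1 decimal place: 1375.0 km.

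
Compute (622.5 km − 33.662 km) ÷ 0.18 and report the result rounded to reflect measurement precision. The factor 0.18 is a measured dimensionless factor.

3.3 × 10^3 km

622.5 km − 33.662 km = 588.838 km; the difference is limited to 1 decimal place (4 s.f.).
Carrying full precision, 588.838 ÷ 0.18 = 3271.32222222… km; 0.18 has 2 s.f., so the result keeps min(4, 2) = 2 s.f.
Rounded to 2 significant figures: 3.3 × 10^3 km.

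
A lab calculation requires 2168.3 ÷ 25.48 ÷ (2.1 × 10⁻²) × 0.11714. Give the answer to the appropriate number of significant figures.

4.7 × 10²

2168.3 ÷ 25.48 ÷ (2.1 × 10⁻²) × 0.11714 = 474.685396576…
Multiplication/division keeps the fewest significant figures: 2168.3 → 5 s.f., 25.48 → 4 s.f., 2.1 × 10⁻² → 2 s.f., 0.11714 → 5 s.f.; limit is 2.
Rounded to 2 significant figures: 4.7 × 10².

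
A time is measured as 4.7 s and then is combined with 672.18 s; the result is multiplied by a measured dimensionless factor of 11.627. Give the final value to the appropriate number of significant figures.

4.7 s + 672.18 s = 676.88 s; the sum is limited to 1 decimal place (4 s.f.).
Carrying full precision, 676.88 × 11.627 = 7870.08376 s; 11.627 has 5 s.f., so the result keeps min(4, 5) = 4 s.f.
Rounded to 4 significant figures: 7870. s.

7870. s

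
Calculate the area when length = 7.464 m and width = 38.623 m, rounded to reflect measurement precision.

288.3 m²

area = 7.464 m × 38.623 m = 288.282072 m².
7.464 has 4 significant figures; 38.623 has 5.
Division/multiplication keeps the fewest: 4 significant figures.
Rounded: 288.3 m².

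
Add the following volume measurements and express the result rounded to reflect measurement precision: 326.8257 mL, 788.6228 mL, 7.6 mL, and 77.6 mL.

326.8257 mL + 788.6228 mL + 7.6 mL + 77.6 mL = 1200.6485 mL.
Addition/subtraction keeps the fewest decimal places: 326.8257 → 4 decimal places, 788.6228 → 4 decimal places, 7.6 → 1 decimal place, 77.6 → 1 decimal place; limit is 1.
Rounded to 1 decimal place: 1.2006 × 10^3 mL.

1.2006 × 10^3 mL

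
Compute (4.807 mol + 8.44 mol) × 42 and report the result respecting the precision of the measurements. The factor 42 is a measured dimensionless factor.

4.807 mol + 8.44 mol = 13.247 mol; the sum is limited to 2 decimal places (4 s.f.).
Carrying full precision, 13.247 × 42 = 556.374 mol; 42 has 2 s.f., so the result keeps min(4, 2) = 2 s.f.
Rounded to 2 significant figures: 5.6 × 10² mol.

5.6 × 10² mol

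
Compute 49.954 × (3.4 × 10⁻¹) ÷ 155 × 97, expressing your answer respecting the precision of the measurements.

49.954 × (3.4 × 10⁻¹) ÷ 155 × 97 = 10.6289220645…
Multiplication/division keeps the fewest significant figures: 49.954 → 5 s.f., 3.4 × 10⁻¹ → 2 s.f., 155 → 3 s.f., 97 → 2 s.f.; limit is 2.
Rounded to 2 significant figures: 11.

11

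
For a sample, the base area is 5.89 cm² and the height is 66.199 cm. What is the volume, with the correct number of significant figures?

volume = 5.89 cm² × 66.199 cm = 389.91211 cm³.
5.89 has 3 significant figures; 66.199 has 5.
Division/multiplication keeps the fewest: 3 significant figures.
Rounded: 3.90 × 10^2 cm³.

3.90 × 10^2 cm³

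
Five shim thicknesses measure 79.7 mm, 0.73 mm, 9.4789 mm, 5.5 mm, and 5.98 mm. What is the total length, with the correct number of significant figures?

1.014 × 10² mm

79.7 mm + 0.73 mm + 9.4789 mm + 5.5 mm + 5.98 mm = 101.3889 mm.
Addition/subtraction keeps the fewest decimal places: 79.7 → 1 decimal place, 0.73 → 2 decimal places, 9.4789 → 4 decimal places, 5.5 → 1 decimal place, 5.98 → 2 decimal places; limit is 1.
Rounded to 1 decimal place: 1.014 × 10² mm.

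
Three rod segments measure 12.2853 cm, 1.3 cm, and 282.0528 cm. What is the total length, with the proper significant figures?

12.2853 cm + 1.3 cm + 282.0528 cm = 295.6381 cm.
Addition/subtraction keeps the fewest decimal places: 12.2853 → 4 decimal places, 1.3 → 1 decimal place, 282.0528 → 4 decimal places; limit is 1.
Rounded to 1 decimal place: 295.6 cm.

295.6 cm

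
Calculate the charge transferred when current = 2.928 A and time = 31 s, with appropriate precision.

91 C

charge transferred = 2.928 A × 31 s = 90.768 C.
2.928 has 4 significant figures; 31 has 2.
Division/multiplication keeps the fewest: 2 significant figures.
Rounded: 91 C.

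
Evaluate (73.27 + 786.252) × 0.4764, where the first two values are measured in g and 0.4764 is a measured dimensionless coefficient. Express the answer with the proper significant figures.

409.5 g

73.27 g + 786.252 g = 859.522 g; the sum is limited to 2 decimal places (5 s.f.).
Carrying full precision, 859.522 × 0.4764 = 409.4762808 g; 0.4764 has 4 s.f., so the result keeps min(5, 4) = 4 s.f.
Rounded to 4 significant figures: 409.5 g.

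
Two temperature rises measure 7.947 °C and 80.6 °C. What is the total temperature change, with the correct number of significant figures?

88.5 °C

7.947 °C + 80.6 °C = 88.547 °C.
Addition/subtraction keeps the fewest decimal places: 7.947 → 3 decimal places, 80.6 → 1 decimal place; limit is 1.
Rounded to 1 decimal place: 88.5 °C.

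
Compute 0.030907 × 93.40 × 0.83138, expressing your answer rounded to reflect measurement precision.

0.030907 × 93.40 × 0.83138 = 2.39995611904…
Multiplication/division keeps the fewest significant figures: 0.030907 → 5 s.f., 93.40 → 4 s.f., 0.83138 → 5 s.f.; limit is 4.
Rounded to 4 significant figures: 2.400.

2.400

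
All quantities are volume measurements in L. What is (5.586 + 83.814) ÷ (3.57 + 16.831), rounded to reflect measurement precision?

4.382

5.586 + 83.814 = 89.400, limited to 3 d.p. → 5 s.f.; 3.57 + 16.831 = 20.401, limited to 2 d.p. → 4 s.f.
Carrying full precision, 89.400 ÷ 20.401 = 4.38213813048…; keep min(5, 4) = 4 s.f.
Rounded to 4 significant figures: 4.382.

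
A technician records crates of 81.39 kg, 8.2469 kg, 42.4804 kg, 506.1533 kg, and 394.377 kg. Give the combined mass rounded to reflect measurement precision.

81.39 kg + 8.2469 kg + 42.4804 kg + 506.1533 kg + 394.377 kg = 1032.6476 kg.
Addition/subtraction keeps the fewest decimal places: 81.39 → 2 decimal places, 8.2469 → 4 decimal places, 42.4804 → 4 decimal places, 506.1533 → 4 decimal places, 394.377 → 3 decimal places; limit is 2.
Rounded to 2 decimal places: 1032.65 kg.

1032.65 kg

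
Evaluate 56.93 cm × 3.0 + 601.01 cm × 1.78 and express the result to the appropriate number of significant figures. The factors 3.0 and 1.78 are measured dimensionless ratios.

56.93 × 3.0 = 170.79 → 1.7 × 10² cm (2 s.f., last digit at the 10^1 place).
601.01 × 1.78 = 1069.7978 → 1.07 × 10³ cm (3 s.f., last digit at the 10^1 place).
Sum: 1240.5878 cm; keep the coarser place, 10^1.
Result: 1.24 × 10³ cm.

1.24 × 10³ cm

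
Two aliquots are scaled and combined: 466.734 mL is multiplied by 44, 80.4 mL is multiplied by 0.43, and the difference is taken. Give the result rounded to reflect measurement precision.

466.734 × 44 = 20536.296 → 2.1 × 10^4 mL (2 s.f., last digit at the 10^3 place).
80.4 × 0.43 = 34.572 → 35 mL (2 s.f., last digit at the 10^0 place).
Difference: 20501.724 mL; keep the coarser place, 10^3.
Result: 2.1 × 10^4 mL.

2.1 × 10^4 mL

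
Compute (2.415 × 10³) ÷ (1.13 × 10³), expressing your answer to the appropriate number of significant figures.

2.14

(2.415 × 10³) ÷ (1.13 × 10³) = 2.13716814159…
Multiplication/division keeps the fewest significant figures: 2.415 × 10³ → 4 s.f., 1.13 × 10³ → 3 s.f.; limit is 3.
Rounded to 3 significant figures: 2.14.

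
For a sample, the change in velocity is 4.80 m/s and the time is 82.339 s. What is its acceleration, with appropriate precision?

5.83 × 10^-2 m/s²

acceleration = 4.80 m/s ÷ 82.339 s = 0.0582955828951… m/s².
4.80 has 3 significant figures; 82.339 has 5.
Division/multiplication keeps the fewest: 3 significant figures.
Rounded: 5.83 × 10^-2 m/s².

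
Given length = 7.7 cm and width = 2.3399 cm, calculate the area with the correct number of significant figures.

18 cm²

area = 7.7 cm × 2.3399 cm = 18.01723 cm².
7.7 has 2 significant figures; 2.3399 has 5.
Division/multiplication keeps the fewest: 2 significant figures.
Rounded: 18 cm².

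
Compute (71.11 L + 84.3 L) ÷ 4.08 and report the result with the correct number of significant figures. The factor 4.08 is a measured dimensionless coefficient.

71.11 L + 84.3 L = 155.41 L; the sum is limited to 1 decimal place (4 s.f.).
Carrying full precision, 155.41 ÷ 4.08 = 38.0906862745… L; 4.08 has 3 s.f., so the result keeps min(4, 3) = 3 s.f.
Rounded to 3 significant figures: 38.1 L.

38.1 L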